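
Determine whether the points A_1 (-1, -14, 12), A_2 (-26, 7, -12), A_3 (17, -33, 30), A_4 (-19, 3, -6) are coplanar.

The four points are coplanar iff the 3×3 determinant with rows A_1A_2, A_1A_3, A_1A_4 is zero.
Rows: (-25, 21, -24), (18, -19, 18), (-18, 17, -18).
Expanding along the first row: (-25)(36) − (21)(0) + (-24)(-36) = -36.
Nonzero ⇒ not coplanar.

No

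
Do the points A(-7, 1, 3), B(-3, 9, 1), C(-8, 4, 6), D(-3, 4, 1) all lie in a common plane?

No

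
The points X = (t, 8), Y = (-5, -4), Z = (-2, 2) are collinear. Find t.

1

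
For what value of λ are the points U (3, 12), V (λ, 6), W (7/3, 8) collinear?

2

Collinearity: (V − U) must be parallel to (W − U) = (-2/3, -4).
Cross-multiplying the components: (λ − 3)·(-4) = (-6)·(-2/3).
Solving gives λ = 2.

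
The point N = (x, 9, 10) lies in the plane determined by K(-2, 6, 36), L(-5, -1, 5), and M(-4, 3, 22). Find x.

-40

A normal to the plane is n = KL × KM = (5, 20, -5).
N lies in the plane iff n · KN = 0.
This gives (5)x + (200) = 0, so x = -40.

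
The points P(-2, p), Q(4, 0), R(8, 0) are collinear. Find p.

0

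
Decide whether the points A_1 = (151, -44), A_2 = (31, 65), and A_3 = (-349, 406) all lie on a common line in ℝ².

A_1A_2 = (-120, 109), A_1A_3 = (-500, 450).
det[A_1A_2; A_1A_3] = (-120)(450) − (109)(-500) = 500.
The determinant is nonzero, so they are not collinear.

No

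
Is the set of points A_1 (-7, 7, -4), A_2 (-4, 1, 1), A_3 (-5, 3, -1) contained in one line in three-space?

A_1A_2 = (3, -6, 5), A_1A_3 = (2, -4, 3).
Comparing components 2 and 3: (-6)(3) − (5)(-4) = 2 ≠ 0, so A_1A_2 and A_1A_3 are not parallel and the points are not collinear.

No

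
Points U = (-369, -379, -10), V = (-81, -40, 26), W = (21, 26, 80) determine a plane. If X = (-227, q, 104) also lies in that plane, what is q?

-338

The plane through U, V, W has equation 15930x − 11880y − 15570z = -1219950.
Substituting X: (-11880)q + (-5235390) = -1219950, so q = -338.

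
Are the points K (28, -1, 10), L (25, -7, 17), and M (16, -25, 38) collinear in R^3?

KL = (-3, -6, 7), KM = (-12, -24, 28).
KL × KM = (0, 0, 0).
The cross product vanishes, so the three points are collinear.

Yes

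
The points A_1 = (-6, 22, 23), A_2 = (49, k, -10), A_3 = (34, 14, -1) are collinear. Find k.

11

Direction A_1A_3 = (40, -8, -24). From the x-coordinate of A_2, the parameter along the line is τ = (49 − (-6))/40 = 11/8.
Then k = 22 + 11/8·(-8) = 11.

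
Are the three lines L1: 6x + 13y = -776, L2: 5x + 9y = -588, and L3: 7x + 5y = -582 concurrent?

No

Lines aᵢx + bᵢy = cᵢ with pairwise distinct directions are concurrent exactly when det[aᵢ bᵢ cᵢ] = 0.
Here the determinant is 22.
Nonzero, so no common point exists.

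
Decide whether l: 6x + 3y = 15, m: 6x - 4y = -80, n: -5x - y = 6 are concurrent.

No

Lines aᵢx + bᵢy = cᵢ with pairwise distinct directions are concurrent exactly when det[aᵢ bᵢ cᵢ] = 0.
Here the determinant is 78.
Nonzero, so no common point exists.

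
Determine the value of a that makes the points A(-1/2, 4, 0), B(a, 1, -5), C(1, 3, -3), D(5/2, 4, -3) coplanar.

0

Normal to plane ACD: n = (3, -9/2, 3); plane equation n·P = -39/2.
Requiring n·B = -39/2: (3)a + (-39/2) = -39/2.
So a = 0.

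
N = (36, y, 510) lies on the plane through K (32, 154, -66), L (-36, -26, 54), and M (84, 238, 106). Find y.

A normal to the plane is n = KL × KM = (-41040, 17936, 3648).
N lies in the plane iff n · KN = 0.
This gives (17936)y + (-825056) = 0, so y = 46.

46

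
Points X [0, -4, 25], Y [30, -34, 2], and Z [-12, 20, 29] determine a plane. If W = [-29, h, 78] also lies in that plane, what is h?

-46

The plane through X, Y, Z has equation 432x + 156y + 360z = 8376.
Substituting W: (156)h + (15552) = 8376, so h = -46.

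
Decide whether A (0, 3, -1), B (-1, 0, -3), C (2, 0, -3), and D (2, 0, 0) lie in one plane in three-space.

No

With A as base: AB = (-1, -3, -2), AC = (2, -3, -2), AD = (2, -3, 1).
AC × AD = (-9, -6, 0).
AB · (AC × AD) = 27.
Since 27 ≠ 0, the four points are not coplanar.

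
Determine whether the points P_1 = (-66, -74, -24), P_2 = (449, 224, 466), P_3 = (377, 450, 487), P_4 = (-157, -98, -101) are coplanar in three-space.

Yes

With P_1 as base: P_1P_2 = (515, 298, 490), P_1P_3 = (443, 524, 511), P_1P_4 = (-91, -24, -77).
P_1P_3 × P_1P_4 = (-28084, -12390, 37052).
P_1P_2 · (P_1P_3 × P_1P_4) = 0.
The scalar triple product vanishes, so the four points are coplanar.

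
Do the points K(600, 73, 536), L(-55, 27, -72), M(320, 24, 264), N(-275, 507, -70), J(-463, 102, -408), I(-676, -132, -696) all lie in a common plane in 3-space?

No

The plane through K, L, M has normal n = KL × KM = (-17280, -7920, 19215) and equation n·P = -646920.
Checking the remaining points: n·N = -608490, n·J = -646920, n·I = -646920.
Since n·N = -608490 ≠ -646920, N is off the plane and the points are not all coplanar.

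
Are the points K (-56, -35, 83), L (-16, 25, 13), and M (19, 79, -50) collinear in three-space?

KL = (40, 60, -70), KM = (75, 114, -133).
KL × KM = (0, 70, 60).
The cross product is nonzero, so the points do not lie on one line.

No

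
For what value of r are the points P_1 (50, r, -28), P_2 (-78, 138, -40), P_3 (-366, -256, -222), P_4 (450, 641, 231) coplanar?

72

Coplanarity ⇔ det[P_1P_2; P_1P_3; P_1P_4] = 0.
Expanding, this is linear in r: (18048)r + (-1299456) = 0.
So r = 72.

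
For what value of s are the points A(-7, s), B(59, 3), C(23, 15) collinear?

25

Collinearity: (A − B) must be parallel to (C − B) = (-36, 12).
Cross-multiplying the components: (s − 3)·(-36) = (-66)·(12).
Solving gives s = 25.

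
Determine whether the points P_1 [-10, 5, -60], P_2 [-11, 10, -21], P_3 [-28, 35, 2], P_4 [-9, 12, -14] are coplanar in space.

With P_1 as base: P_1P_2 = (-1, 5, 39), P_1P_3 = (-18, 30, 62), P_1P_4 = (1, 7, 46).
P_1P_3 × P_1P_4 = (946, 890, -156).
P_1P_2 · (P_1P_3 × P_1P_4) = -2580.
Since -2580 ≠ 0, the four points are not coplanar.

No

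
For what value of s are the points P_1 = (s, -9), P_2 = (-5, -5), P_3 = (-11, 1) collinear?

-1

The three points are collinear iff det[P_1P_2; P_1P_3] = 0.
This determinant is linear in s: (-6)s + (-6) = 0, so s = -1.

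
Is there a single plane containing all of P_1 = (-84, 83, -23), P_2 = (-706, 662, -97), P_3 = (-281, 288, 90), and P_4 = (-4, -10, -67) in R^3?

No

With P_1 as base: P_1P_2 = (-622, 579, -74), P_1P_3 = (-197, 205, 113), P_1P_4 = (80, -93, -44).
P_1P_3 × P_1P_4 = (1489, 372, 1921).
P_1P_2 · (P_1P_3 × P_1P_4) = -852924.
Since -852924 ≠ 0, the four points are not coplanar.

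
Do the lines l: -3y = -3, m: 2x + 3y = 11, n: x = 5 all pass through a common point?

No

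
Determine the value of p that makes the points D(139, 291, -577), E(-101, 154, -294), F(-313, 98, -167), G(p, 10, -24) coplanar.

-77

The points are coplanar iff DE · (DF × DG) = 0.
Expanding, this is linear in p: (-1551)p + (-119427) = 0.
So p = -77.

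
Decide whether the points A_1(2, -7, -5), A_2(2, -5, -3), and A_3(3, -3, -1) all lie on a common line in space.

No

A_1A_2 = (0, 2, 2), A_1A_3 = (1, 4, 4).
A_1A_2 × A_1A_3 = (0, 2, -2).
The cross product is nonzero, so the points do not lie on one line.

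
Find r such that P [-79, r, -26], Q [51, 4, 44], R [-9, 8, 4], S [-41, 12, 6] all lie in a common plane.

The points are coplanar iff PQ · (PR × PS) = 0.
Expanding, this is linear in r: (-1400)r + (19600) = 0.
So r = 14.

14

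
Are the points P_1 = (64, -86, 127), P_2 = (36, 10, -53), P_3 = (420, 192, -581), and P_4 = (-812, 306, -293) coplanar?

A normal to the plane through P_1, P_2, P_3 is n = P_1P_2 × P_1P_3 = (-17928, -83904, -41960).
The plane has equation n·P = 739432. For P_4: n·P_4 = 1177192.
1177192 ≠ 739432, so P_4 is off the plane.

No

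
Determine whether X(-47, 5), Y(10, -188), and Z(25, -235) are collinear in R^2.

XY = (57, -193), XZ = (72, -240).
det[XY; XZ] = (57)(-240) − (-193)(72) = 216.
The determinant is nonzero, so they are not collinear.

No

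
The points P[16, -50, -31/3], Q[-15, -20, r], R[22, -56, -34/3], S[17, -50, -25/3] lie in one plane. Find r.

-22/3

The points are coplanar iff PQ · (PR × PS) = 0.
Expanding, this is linear in r: (6)r + (44) = 0.
So r = -22/3.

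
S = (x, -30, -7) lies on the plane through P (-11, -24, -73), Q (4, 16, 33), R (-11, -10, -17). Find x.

-36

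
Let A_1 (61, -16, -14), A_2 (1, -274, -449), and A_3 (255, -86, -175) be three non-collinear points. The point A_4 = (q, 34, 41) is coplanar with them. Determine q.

The plane through A_1, A_2, A_3 has equation 11088x − 94050y + 54252z = 1421640.
Substituting A_4: (11088)q + (-973368) = 1421640, so q = 216.

216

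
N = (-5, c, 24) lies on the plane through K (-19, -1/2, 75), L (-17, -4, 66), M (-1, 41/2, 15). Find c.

5

The plane through K, L, M has equation 399x − 42y + 105z = 315.
Substituting N: (-42)c + (525) = 315, so c = 5.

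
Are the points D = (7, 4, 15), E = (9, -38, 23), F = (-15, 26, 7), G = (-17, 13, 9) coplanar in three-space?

With D as base: DE = (2, -42, 8), DF = (-22, 22, -8), DG = (-24, 9, -6).
DF × DG = (-60, 60, 330).
DE · (DF × DG) = 0.
The scalar triple product vanishes, so the four points are coplanar.

Yes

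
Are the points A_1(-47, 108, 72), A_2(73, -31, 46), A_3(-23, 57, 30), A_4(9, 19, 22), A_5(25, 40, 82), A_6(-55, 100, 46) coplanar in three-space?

No

The plane through A_1, A_2, A_3 has normal n = A_1A_2 × A_1A_3 = (4512, 4416, -2784) and equation n·P = 64416.
Checking the remaining points: n·A_4 = 63264, n·A_5 = 61152, n·A_6 = 65376.
Since n·A_4 = 63264 ≠ 64416, A_4 is off the plane and the points are not all coplanar.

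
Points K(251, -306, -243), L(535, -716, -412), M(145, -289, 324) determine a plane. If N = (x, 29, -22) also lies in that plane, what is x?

5

Coplanarity requires KL · (KM × KN) = 0.
KL = (284, -410, -169), KM = (-106, 17, 567); the triple product is linear in x with coefficient -229597 and constant term 1147985.
Setting it to zero: x = 5.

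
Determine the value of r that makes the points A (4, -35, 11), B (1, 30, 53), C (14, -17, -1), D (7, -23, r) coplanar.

11

The points are coplanar iff AB · (AC × AD) = 0.
Expanding, this is linear in r: (-704)r + (7744) = 0.
So r = 11.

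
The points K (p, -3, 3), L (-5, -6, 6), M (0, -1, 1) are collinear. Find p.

-2

Direction LM = (5, 5, -5). From the y-coordinate of K, the parameter along the line is τ = (-3 − (-6))/5 = 3/5.
Then p = (-5) + 3/5·(5) = -2.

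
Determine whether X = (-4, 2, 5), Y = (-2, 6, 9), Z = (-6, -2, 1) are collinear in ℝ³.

XY = (2, 4, 4), XZ = (-2, -4, -4).
XY × XZ = (0, 0, 0).
The cross product vanishes, so the three points are collinear.

Yes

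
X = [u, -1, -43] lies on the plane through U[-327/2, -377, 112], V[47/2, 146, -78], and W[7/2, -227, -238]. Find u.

A normal to the plane is n = UV × UW = (-154550, 33720, -59291).
X lies in the plane iff n · UX = 0.
This gives (-154550)u + (-3400100) = 0, so u = -22.

-22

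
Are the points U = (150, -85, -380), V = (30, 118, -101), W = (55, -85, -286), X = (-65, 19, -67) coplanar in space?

The four points are coplanar iff the 3×3 determinant with rows UV, UW, UX is zero.
Rows: (-120, 203, 279), (-95, 0, 94), (-215, 104, 313).
Expanding along the first row: (-120)(-9776) − (203)(-9525) + (279)(-9880) = 350175.
Nonzero ⇒ not coplanar.

No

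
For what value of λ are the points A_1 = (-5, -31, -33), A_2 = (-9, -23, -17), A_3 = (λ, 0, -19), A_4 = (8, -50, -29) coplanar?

Normal to plane A_1A_2A_4: n = (336, 224, -28); plane equation n·P = -7700.
Requiring n·A_3 = -7700: (336)λ + (532) = -7700.
So λ = -49/2.

-49/2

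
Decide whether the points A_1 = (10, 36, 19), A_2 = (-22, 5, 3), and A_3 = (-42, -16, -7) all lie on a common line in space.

No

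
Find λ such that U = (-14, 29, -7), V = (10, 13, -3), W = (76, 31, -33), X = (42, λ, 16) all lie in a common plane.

-29

Normal to plane UVW: n = (408, 984, 1488); plane equation n·P = 12408.
Requiring n·X = 12408: (984)λ + (40944) = 12408.
So λ = -29.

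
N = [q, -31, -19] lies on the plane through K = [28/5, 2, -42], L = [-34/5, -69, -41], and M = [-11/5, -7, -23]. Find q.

A normal to the plane is n = KL × KM = (-1340, 1139/5, -2211/5).
N lies in the plane iff n · KN = 0.
This gives (-1340)q + (-10184) = 0, so q = -38/5.

-38/5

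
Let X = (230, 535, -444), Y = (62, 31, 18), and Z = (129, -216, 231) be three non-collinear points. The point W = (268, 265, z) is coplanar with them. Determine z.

A normal to the plane is n = XY × XZ = (6762, 66738, 75264).
W lies in the plane iff n · XW = 0.
This gives (75264)z + (15654912) = 0, so z = -208.

-208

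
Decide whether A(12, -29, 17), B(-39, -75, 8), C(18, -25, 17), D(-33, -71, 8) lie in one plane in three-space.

Yes

The four points are coplanar iff the 3×3 determinant with rows AB, AC, AD is zero.
Rows: (-51, -46, -9), (6, 4, 0), (-45, -42, -9).
Expanding along the first row: (-51)(-36) − (-46)(-54) + (-9)(-72) = 0.
Zero determinant ⇒ coplanar.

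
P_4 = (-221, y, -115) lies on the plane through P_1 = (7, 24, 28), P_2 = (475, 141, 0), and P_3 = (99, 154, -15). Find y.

Coplanarity requires P_1P_2 · (P_1P_3 × P_1P_4) = 0.
P_1P_2 = (468, 117, -28), P_1P_3 = (92, 130, -43); the triple product is linear in y with coefficient 17548 and constant term -7264872.
Setting it to zero: y = 414.

414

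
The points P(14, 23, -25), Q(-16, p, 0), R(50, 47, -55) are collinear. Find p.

Collinearity requires PQ × PR = 0; each component is linear in p.
The x-component gives (-30)p + (90) = 0, so p = 3.
The remaining components then also vanish.

3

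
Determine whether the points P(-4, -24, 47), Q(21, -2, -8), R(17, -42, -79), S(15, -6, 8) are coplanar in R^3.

Yes

The four points are coplanar iff the 3×3 determinant with rows PQ, PR, PS is zero.
Rows: (25, 22, -55), (21, -18, -126), (19, 18, -39).
Expanding along the first row: (25)(2970) − (22)(1575) + (-55)(720) = 0.
Zero determinant ⇒ coplanar.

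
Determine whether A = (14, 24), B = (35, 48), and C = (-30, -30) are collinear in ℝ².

AB = (21, 24), AC = (-44, -54).
If collinear, AC would be a scalar multiple of AB. But (21)·(-54) ≠ (24)·(-44) (difference -78), so they are not parallel; the points are not collinear.

No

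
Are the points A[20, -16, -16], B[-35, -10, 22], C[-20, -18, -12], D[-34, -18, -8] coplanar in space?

With A as base: AB = (-55, 6, 38), AC = (-40, -2, 4), AD = (-54, -2, 8).
AC × AD = (-8, 104, -28).
AB · (AC × AD) = 0.
The scalar triple product vanishes, so the four points are coplanar.

Yes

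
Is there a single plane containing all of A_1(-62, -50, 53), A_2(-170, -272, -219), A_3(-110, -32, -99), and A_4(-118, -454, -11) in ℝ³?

Yes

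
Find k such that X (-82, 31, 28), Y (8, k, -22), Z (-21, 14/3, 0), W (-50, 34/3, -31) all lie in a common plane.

-9

Coplanarity ⇔ det[XY; XZ; XW] = 0.
Expanding, this is linear in k: (2703)k + (24327) = 0.
So k = -9.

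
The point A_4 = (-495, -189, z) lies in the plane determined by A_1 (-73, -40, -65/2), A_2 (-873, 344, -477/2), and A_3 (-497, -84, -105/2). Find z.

The plane through A_1, A_2, A_3 has equation −16744x + 71344y + 198016z = -8066968.
Substituting A_4: (198016)z + (-5195736) = -8066968, so z = -29/2.

-29/2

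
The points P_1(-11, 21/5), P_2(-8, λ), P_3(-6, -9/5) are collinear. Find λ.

3/5

The three points are collinear iff det[P_1P_2; P_1P_3] = 0.
This determinant is linear in λ: (-5)λ + (3) = 0, so λ = 3/5.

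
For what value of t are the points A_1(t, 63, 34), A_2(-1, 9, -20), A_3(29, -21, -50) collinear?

-55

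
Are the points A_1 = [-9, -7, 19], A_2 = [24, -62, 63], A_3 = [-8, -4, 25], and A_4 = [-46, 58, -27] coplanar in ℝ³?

With A_1 as base: A_1A_2 = (33, -55, 44), A_1A_3 = (1, 3, 6), A_1A_4 = (-37, 65, -46).
A_1A_3 × A_1A_4 = (-528, -176, 176).
A_1A_2 · (A_1A_3 × A_1A_4) = 0.
The scalar triple product vanishes, so the four points are coplanar.

Yes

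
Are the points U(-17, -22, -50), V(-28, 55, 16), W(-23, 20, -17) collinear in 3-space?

UV = (-11, 77, 66), UW = (-6, 42, 33).
Comparing components 2 and 3: (77)(33) − (66)(42) = -231 ≠ 0, so UV and UW are not parallel and the points are not collinear.

No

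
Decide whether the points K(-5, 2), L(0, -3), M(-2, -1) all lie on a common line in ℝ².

KL = (5, -5), KM = (3, -3).
det[KL; KM] = (5)(-3) − (-5)(3) = 0.
The determinant is zero, so the points are collinear.

Yes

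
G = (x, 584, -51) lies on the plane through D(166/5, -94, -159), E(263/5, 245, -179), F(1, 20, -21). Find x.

The plane through D, E, F has equation 49062x − (10166/5)y + (65637/5)z = -1336387/5.
Substituting G: (49062)x + (-9284431/5) = -1336387/5, so x = 162/5.

162/5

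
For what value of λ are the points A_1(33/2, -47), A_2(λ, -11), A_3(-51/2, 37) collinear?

The three points are collinear iff det[A_1A_2; A_1A_3] = 0.
This determinant is linear in λ: (84)λ + (126) = 0, so λ = -3/2.

-3/2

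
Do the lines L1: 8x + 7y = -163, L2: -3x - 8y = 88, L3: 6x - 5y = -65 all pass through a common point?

No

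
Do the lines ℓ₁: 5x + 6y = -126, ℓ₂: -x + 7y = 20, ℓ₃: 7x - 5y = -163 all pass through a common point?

No

Intersecting ℓ₁ and ℓ₂: solving the 2×2 system gives (x, y) = (-1002/41, -26/41).
Substitute into ℓ₃: (7)(-1002/41) + (-5)(-26/41) = -6884/41.
But ℓ₃ requires -163 ≠ -6884/41, so the three lines have no common point.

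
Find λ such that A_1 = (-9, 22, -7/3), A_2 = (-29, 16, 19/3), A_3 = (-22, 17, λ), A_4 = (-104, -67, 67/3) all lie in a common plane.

3

The points are coplanar iff A_1A_2 · (A_1A_3 × A_1A_4) = 0.
Expanding, this is linear in λ: (-1210)λ + (3630) = 0.
So λ = 3.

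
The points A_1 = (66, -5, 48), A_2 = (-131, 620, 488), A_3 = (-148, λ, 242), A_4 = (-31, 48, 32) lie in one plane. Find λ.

Coplanarity ⇔ det[A_1A_2; A_1A_3; A_1A_4] = 0.
Expanding, this is linear in λ: (45832)λ + (-16637016) = 0.
So λ = 363.

363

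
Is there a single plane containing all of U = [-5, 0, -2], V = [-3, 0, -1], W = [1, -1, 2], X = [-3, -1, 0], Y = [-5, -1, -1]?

Yes

The plane through U, V, W has normal n = UV × UW = (1, -2, -2) and equation n·P = -1.
Checking the remaining points: n·X = -1, n·Y = -1.
All equal -1, so all 5 points lie in one plane.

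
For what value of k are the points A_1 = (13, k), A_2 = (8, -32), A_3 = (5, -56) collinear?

8

Collinearity: (A_1 − A_2) must be parallel to (A_3 − A_2) = (-3, -24).
Cross-multiplying the components: (k − (-32))·(-3) = (5)·(-24).
Solving gives k = 8.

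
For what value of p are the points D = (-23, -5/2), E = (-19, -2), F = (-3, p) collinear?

Collinearity: (F − D) must be parallel to (E − D) = (4, 1/2).
Cross-multiplying the components: (p − (-5/2))·(4) = (20)·(1/2).
Solving gives p = 0.

0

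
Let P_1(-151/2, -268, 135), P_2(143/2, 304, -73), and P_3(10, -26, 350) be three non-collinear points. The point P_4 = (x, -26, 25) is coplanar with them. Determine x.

Coplanarity requires P_1P_2 · (P_1P_3 × P_1P_4) = 0.
P_1P_2 = (147, 572, -208), P_1P_3 = (171/2, 242, 215); the triple product is linear in x with coefficient 173316 and constant term 2599740.
Setting it to zero: x = -15.

-15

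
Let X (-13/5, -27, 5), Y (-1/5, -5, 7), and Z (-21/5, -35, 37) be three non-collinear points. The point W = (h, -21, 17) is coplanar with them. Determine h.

-11/5

A normal to the plane is n = XY × XZ = (720, -80, 16).
W lies in the plane iff n · XW = 0.
This gives (720)h + (1584) = 0, so h = -11/5.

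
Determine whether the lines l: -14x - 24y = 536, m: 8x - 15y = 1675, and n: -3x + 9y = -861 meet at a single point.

Yes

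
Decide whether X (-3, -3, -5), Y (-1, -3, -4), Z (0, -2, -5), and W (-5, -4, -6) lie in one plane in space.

No

A normal to the plane through X, Y, Z is n = XY × XZ = (-1, 3, 2).
The plane has equation n·P = -16. For W: n·W = -19.
-19 ≠ -16, so W is off the plane.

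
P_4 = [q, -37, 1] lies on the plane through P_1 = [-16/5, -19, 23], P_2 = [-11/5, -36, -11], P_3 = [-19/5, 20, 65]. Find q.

-14/5

The plane through P_1, P_2, P_3 has equation 612x − (108/5)y + (144/5)z = -4428/5.
Substituting P_4: (612)q + (828) = -4428/5, so q = -14/5.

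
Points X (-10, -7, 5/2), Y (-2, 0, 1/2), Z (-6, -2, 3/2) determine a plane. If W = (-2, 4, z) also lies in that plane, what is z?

1/2

The plane through X, Y, Z has equation 3x + 12z = 0.
Substituting W: (12)z + (-6) = 0, so z = 1/2.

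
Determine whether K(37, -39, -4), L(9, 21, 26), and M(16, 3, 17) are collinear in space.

KL = (-28, 60, 30), KM = (-21, 42, 21).
KL × KM = (0, -42, 84).
The cross product is nonzero, so the points do not lie on one line.

No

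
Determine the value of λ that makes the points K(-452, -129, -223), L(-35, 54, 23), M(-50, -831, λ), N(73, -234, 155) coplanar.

193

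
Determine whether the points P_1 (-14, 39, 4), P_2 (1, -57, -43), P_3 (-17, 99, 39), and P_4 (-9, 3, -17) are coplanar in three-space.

No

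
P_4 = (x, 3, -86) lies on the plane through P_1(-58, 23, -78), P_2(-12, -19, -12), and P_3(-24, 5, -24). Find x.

Coplanarity requires P_1P_2 · (P_1P_3 × P_1P_4) = 0.
P_1P_2 = (46, -42, 66), P_1P_3 = (34, -18, 54); the triple product is linear in x with coefficient -1080 and constant term -62640.
Setting it to zero: x = -58.

-58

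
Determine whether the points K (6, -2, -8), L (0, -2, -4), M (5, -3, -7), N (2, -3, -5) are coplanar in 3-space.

A normal to the plane through K, L, M is n = KL × KM = (4, 2, 6).
The plane has equation n·P = -28. For N: n·N = -28.
Equal, so N lies in the plane and all four are coplanar.

Yes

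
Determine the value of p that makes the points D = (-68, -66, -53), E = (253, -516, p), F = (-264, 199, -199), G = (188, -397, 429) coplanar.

The points are coplanar iff DE · (DF × DG) = 0.
Expanding, this is linear in p: (-2964)p + (-361608) = 0.
So p = -122.

-122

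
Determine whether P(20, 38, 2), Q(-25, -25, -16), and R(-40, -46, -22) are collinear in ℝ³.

PQ = (-45, -63, -18), PR = (-60, -84, -24).
PQ × PR = (0, 0, 0).
The cross product vanishes, so the three points are collinear.

Yes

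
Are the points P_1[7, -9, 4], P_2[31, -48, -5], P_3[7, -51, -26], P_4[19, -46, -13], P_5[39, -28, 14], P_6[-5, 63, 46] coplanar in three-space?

The plane through P_1, P_2, P_3 has normal n = P_1P_2 × P_1P_3 = (792, 720, -1008) and equation n·P = -4968.
Checking the remaining points: n·P_4 = -4968, n·P_5 = -3384, n·P_6 = -4968.
Since n·P_5 = -3384 ≠ -4968, P_5 is off the plane and the points are not all coplanar.

No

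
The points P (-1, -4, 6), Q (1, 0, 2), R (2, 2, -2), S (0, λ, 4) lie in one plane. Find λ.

-2

The points are coplanar iff PQ · (PR × PS) = 0.
Expanding, this is linear in λ: (4)λ + (8) = 0.
So λ = -2.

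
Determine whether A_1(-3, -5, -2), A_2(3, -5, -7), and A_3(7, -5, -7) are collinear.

No

A_1A_2 = (6, 0, -5), A_1A_3 = (10, 0, -5).
Comparing components 3 and 1: (-5)(10) − (6)(-5) = -20 ≠ 0, so A_1A_2 and A_1A_3 are not parallel and the points are not collinear.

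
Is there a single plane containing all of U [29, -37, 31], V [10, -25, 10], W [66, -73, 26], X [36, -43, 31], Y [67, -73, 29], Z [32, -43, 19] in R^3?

No

The plane through U, V, W has normal n = UV × UW = (-816, -872, 240) and equation n·P = 16040.
Checking the remaining points: n·X = 15560, n·Y = 15944, n·Z = 15944.
Since n·X = 15560 ≠ 16040, X is off the plane and the points are not all coplanar.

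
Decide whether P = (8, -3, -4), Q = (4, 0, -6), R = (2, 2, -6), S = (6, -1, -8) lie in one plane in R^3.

A normal to the plane through P, Q, R is n = PQ × PR = (4, 4, -2).
The plane has equation n·X = 28. For S: n·S = 36.
36 ≠ 28, so S is off the plane.

No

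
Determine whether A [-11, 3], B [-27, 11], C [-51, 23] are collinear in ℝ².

AB = (-16, 8), AC = (-40, 20).
det[AB; AC] = (-16)(20) − (8)(-40) = 0.
The determinant is zero, so the points are collinear.

Yes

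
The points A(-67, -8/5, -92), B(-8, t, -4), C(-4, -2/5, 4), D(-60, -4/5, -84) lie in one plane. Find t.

0

Normal to plane ACD: n = (-336/5, 168, 42); plane equation n·P = 1848/5.
Requiring n·B = 1848/5: (168)t + (1848/5) = 1848/5.
So t = 0.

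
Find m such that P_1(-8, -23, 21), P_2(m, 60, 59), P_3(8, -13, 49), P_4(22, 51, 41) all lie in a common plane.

33

Normal to plane P_1P_3P_4: n = (-1872, 520, 884); plane equation n·P = 21580.
Requiring n·P_2 = 21580: (-1872)m + (83356) = 21580.
So m = 33.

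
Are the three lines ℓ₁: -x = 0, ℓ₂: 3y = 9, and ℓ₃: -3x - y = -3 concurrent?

Lines aᵢx + bᵢy = cᵢ with pairwise distinct directions are concurrent exactly when det[aᵢ bᵢ cᵢ] = 0.
Here the determinant is 0.
It vanishes, so the lines are concurrent at (0, 3).

Yes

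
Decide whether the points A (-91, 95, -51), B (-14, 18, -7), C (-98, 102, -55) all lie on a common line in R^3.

AB = (77, -77, 44), AC = (-7, 7, -4).
AB × AC = (0, 0, 0).
The cross product vanishes, so the three points are collinear.

Yes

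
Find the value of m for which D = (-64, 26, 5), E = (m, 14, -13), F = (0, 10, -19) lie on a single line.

-16

Collinearity requires DE × DF = 0; each component is linear in m.
The y-component gives (24)m + (384) = 0, so m = -16.
The remaining components then also vanish.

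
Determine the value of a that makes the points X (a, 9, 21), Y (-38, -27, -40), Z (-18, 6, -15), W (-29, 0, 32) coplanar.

The points are coplanar iff XY · (XZ × XW) = 0.
Expanding, this is linear in a: (-1701)a + (-35721) = 0.
So a = -21.

-21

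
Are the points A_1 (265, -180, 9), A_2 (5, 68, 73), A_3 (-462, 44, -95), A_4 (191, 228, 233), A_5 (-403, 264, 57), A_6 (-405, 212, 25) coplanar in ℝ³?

No

The plane through A_1, A_2, A_3 has normal n = A_1A_2 × A_1A_3 = (-40128, -73568, 122056) and equation n·P = 3706824.
Checking the remaining points: n·A_4 = 4001096, n·A_5 = 3706824, n·A_6 = 3706824.
Since n·A_4 = 4001096 ≠ 3706824, A_4 is off the plane and the points are not all coplanar.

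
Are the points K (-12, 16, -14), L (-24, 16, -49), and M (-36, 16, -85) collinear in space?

No

KL = (-12, 0, -35), KM = (-24, 0, -71).
KL × KM = (0, -12, 0).
The cross product is nonzero, so the points do not lie on one line.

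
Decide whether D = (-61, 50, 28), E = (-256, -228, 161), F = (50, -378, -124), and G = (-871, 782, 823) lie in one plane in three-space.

No

The four points are coplanar iff the 3×3 determinant with rows DE, DF, DG is zero.
Rows: (-195, -278, 133), (111, -428, -152), (-810, 732, 795).
Expanding along the first row: (-195)(-228996) − (-278)(-34875) + (133)(-265428) = -342954.
Nonzero ⇒ not coplanar.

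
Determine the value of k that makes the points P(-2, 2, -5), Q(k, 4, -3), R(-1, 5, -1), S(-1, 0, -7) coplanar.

Normal to plane PRS: n = (2, 6, -5); plane equation n·X = 33.
Requiring n·Q = 33: (2)k + (39) = 33.
So k = -3.

-3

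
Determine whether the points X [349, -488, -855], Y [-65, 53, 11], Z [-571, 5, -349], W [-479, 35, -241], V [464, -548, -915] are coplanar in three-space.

Yes

The plane through X, Y, Z has normal n = XY × XZ = (-153192, -587236, 293618) and equation n·P = -17936230.
Checking the remaining points: n·W = -17936230, n·V = -17936230.
All equal -17936230, so all 5 points lie in one plane.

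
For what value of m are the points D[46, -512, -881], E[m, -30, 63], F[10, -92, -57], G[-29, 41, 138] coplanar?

4

Coplanarity ⇔ det[DE; DF; DG] = 0.
Expanding, this is linear in m: (-27692)m + (110768) = 0.
So m = 4.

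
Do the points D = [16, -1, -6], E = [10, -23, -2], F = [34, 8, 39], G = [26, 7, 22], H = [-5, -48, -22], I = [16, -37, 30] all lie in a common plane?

No

The plane through D, E, F has normal n = DE × DF = (-1026, 342, 342) and equation n·P = -18810.
Checking the remaining points: n·G = -16758, n·H = -18810, n·I = -18810.
Since n·G = -16758 ≠ -18810, G is off the plane and the points are not all coplanar.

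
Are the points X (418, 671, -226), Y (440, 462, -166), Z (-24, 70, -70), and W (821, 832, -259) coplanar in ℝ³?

No

A normal to the plane through X, Y, Z is n = XY × XZ = (3456, -29952, -105600).
The plane has equation n·P = 5212416. For W: n·W = 5267712.
5267712 ≠ 5212416, so W is off the plane.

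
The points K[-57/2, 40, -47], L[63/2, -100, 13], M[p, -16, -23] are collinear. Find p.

-9/2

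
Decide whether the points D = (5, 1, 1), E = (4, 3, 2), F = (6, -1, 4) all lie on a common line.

No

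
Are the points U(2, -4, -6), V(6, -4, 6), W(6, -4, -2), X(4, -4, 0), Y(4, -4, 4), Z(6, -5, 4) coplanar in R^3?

No

The plane through U, V, W has normal n = UV × UW = (0, 32, 0) and equation n·P = -128.
Checking the remaining points: n·X = -128, n·Y = -128, n·Z = -160.
Since n·Z = -160 ≠ -128, Z is off the plane and the points are not all coplanar.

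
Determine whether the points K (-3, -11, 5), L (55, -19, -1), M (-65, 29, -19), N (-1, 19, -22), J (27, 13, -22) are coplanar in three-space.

The plane through K, L, M has normal n = KL × KM = (432, 1764, 1824) and equation n·P = -11580.
Checking the remaining points: n·N = -7044, n·J = -5532.
Since n·N = -7044 ≠ -11580, N is off the plane and the points are not all coplanar.

No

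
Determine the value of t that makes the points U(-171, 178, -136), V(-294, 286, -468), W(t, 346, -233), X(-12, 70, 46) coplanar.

Coplanarity ⇔ det[UV; UW; UX] = 0.
Expanding, this is linear in t: (16200)t + (7500600) = 0.
So t = -463.

-463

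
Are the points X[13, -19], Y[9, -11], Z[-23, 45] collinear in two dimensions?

XY = (-4, 8), XZ = (-36, 64).
det[XY; XZ] = (-4)(64) − (8)(-36) = 32.
The determinant is nonzero, so they are not collinear.

No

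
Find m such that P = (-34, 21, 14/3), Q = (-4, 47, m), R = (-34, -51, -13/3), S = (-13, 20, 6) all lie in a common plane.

10

Coplanarity ⇔ det[PQ; PR; PS] = 0.
Expanding, this is linear in m: (1512)m + (-15120) = 0.
So m = 10.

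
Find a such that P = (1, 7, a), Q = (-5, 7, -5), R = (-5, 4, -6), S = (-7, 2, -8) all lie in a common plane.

-1

Coplanarity ⇔ det[PQ; PR; PS] = 0.
Expanding, this is linear in a: (6)a + (6) = 0.
So a = -1.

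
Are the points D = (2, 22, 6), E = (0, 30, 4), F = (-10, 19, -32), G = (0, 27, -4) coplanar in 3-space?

No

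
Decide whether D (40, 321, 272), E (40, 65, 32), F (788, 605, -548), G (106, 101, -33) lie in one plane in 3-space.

No

A normal to the plane through D, E, F is n = DE × DF = (278080, -179520, 191488).
The plane has equation n·P = 5582016. For G: n·G = 5025856.
5025856 ≠ 5582016, so G is off the plane.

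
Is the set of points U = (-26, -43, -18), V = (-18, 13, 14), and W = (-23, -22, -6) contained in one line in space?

Yes

UV = (8, 56, 32), UW = (3, 21, 12).
Each component of UW is 3/8 times the corresponding component of UV, so UW = 3/8·UV and the points are collinear.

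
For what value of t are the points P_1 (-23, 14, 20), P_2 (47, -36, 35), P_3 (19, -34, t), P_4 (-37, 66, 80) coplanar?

Coplanarity ⇔ det[P_1P_2; P_1P_3; P_1P_4] = 0.
Expanding, this is linear in t: (-2940)t + (5880) = 0.
So t = 2.

2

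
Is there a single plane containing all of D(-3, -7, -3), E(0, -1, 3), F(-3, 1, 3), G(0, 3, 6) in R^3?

A normal to the plane through D, E, F is n = DE × DF = (-12, -18, 24).
The plane has equation n·P = 90. For G: n·G = 90.
Equal, so G lies in the plane and all four are coplanar.

Yes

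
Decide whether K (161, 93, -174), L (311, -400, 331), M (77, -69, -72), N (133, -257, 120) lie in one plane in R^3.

A normal to the plane through K, L, M is n = KL × KM = (31524, -57720, -65712).
The plane has equation n·P = 11141292. For N: n·N = 11141292.
Equal, so N lies in the plane and all four are coplanar.

Yes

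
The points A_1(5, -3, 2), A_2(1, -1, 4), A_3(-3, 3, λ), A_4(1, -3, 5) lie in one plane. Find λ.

5

Coplanarity ⇔ det[A_1A_2; A_1A_3; A_1A_4] = 0.
Expanding, this is linear in λ: (-8)λ + (40) = 0.
So λ = 5.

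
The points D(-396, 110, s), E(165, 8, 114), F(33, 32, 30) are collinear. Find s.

Direction EF = (-132, 24, -84). From the x-coordinate of D, the parameter along the line is τ = (-396 − 165)/(-132) = 17/4.
Then s = 114 + 17/4·(-84) = -243.

-243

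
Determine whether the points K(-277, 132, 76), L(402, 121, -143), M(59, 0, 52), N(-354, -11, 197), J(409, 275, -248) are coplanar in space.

The plane through K, L, M has normal n = KL × KM = (-28644, -57288, -85932) and equation n·P = -6158460.
Checking the remaining points: n·N = -6158460, n·J = -6158460.
All equal -6158460, so all 5 points lie in one plane.

Yes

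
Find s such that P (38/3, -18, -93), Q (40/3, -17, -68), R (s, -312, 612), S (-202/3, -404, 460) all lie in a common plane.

Coplanarity ⇔ det[PQ; PR; PS] = 0.
Expanding, this is linear in s: (-10203)s + (-442130) = 0.
So s = -130/3.

-130/3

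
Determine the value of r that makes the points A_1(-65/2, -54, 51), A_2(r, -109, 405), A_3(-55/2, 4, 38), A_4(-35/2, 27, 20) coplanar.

-501/2

Coplanarity ⇔ det[A_1A_2; A_1A_3; A_1A_4] = 0.
Expanding, this is linear in r: (-745)r + (-373245/2) = 0.
So r = -501/2.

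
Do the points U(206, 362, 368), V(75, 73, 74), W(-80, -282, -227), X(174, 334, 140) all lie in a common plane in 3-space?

No

A normal to the plane through U, V, W is n = UV × UW = (-17381, 6139, 1710).
The plane has equation n·P = -728888. For X: n·X = -734468.
-734468 ≠ -728888, so X is off the plane.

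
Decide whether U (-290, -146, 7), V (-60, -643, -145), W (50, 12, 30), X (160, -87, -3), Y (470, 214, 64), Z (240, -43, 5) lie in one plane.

The plane through U, V, W has normal n = UV × UW = (12585, -56970, 205320) and equation n·P = 6105210.
Checking the remaining points: n·X = 6354030, n·Y = 6863850, n·Z = 6496710.
Since n·X = 6354030 ≠ 6105210, X is off the plane and the points are not all coplanar.

No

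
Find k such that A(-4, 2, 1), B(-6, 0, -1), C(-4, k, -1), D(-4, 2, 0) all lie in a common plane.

2

The points are coplanar iff AB · (AC × AD) = 0.
Expanding, this is linear in k: (2)k + (-4) = 0.
So k = 2.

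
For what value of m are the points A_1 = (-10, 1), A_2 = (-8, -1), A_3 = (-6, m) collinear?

The three points are collinear iff det[A_1A_2; A_1A_3] = 0.
This determinant is linear in m: (2)m + (6) = 0, so m = -3.

-3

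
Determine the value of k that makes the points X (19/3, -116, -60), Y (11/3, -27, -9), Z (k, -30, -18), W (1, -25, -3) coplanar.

Normal to plane XYW: n = (432, -120, 232); plane equation n·P = 2736.
Requiring n·Z = 2736: (432)k + (-576) = 2736.
So k = 23/3.

23/3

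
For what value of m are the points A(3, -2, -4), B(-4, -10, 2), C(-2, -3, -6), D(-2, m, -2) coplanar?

Normal to plane ABC: n = (22, -44, -33); plane equation n·P = 286.
Requiring n·D = 286: (-44)m + (22) = 286.
So m = -6.

-6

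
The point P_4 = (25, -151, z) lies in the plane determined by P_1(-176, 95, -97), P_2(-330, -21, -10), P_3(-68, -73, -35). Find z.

The plane through P_1, P_2, P_3 has equation 7424x + 18944y + 38400z = -3231744.
Substituting P_4: (38400)z + (-2674944) = -3231744, so z = -29/2.

-29/2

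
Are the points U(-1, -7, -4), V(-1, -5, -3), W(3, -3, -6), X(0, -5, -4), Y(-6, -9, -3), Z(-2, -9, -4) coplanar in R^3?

No

The plane through U, V, W has normal n = UV × UW = (-8, 4, -8) and equation n·P = 12.
Checking the remaining points: n·X = 12, n·Y = 36, n·Z = 12.
Since n·Y = 36 ≠ 12, Y is off the plane and the points are not all coplanar.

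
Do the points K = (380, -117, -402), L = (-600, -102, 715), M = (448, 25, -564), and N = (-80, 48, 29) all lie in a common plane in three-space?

Yes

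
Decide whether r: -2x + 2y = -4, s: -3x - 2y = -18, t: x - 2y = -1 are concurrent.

Intersecting r and s: solving the 2×2 system gives (x, y) = (22/5, 12/5).
Substitute into t: (1)(22/5) + (-2)(12/5) = -2/5.
But t requires -1 ≠ -2/5, so the three lines have no common point.

No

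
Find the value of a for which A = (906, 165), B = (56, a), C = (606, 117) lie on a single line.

29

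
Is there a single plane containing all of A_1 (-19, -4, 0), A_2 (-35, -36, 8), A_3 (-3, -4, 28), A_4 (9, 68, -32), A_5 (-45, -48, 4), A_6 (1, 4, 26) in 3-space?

The plane through A_1, A_2, A_3 has normal n = A_1A_2 × A_1A_3 = (-896, 576, 512) and equation n·P = 14720.
Checking the remaining points: n·A_4 = 14720, n·A_5 = 14720, n·A_6 = 14720.
All equal 14720, so all 6 points lie in one plane.

Yes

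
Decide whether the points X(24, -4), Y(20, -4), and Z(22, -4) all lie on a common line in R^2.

Yes

XY = (-4, 0), XZ = (-2, 0).
Twice the signed area of △XYZ is (-4)(0) − (0)(-2) = 0.
The triangle is degenerate (zero area), so the points are collinear.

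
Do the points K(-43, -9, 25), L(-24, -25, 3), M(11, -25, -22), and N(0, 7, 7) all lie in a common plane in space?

With K as base: KL = (19, -16, -22), KM = (54, -16, -47), KN = (43, 16, -18).
KM × KN = (1040, -1049, 1552).
KL · (KM × KN) = 2400.
Since 2400 ≠ 0, the four points are not coplanar.

No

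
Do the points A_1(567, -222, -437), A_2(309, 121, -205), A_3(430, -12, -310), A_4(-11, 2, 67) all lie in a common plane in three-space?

No

The four points are coplanar iff the 3×3 determinant with rows A_1A_2, A_1A_3, A_1A_4 is zero.
Rows: (-258, 343, 232), (-137, 210, 127), (-578, 224, 504).
Expanding along the first row: (-258)(77392) − (343)(4358) + (232)(90692) = -421386.
Nonzero ⇒ not coplanar.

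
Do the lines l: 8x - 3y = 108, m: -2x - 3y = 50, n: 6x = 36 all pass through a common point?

No

The three lines meet at one point iff the augmented coefficient matrix [aᵢ bᵢ cᵢ] has rank < 3, i.e. its determinant vanishes.
Here the determinant is -36.
Nonzero, so no common point exists.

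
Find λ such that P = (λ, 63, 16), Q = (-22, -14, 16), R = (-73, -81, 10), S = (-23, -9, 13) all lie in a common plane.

27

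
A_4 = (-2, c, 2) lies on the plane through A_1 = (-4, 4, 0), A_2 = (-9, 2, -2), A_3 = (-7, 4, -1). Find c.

12

Coplanarity requires A_1A_2 · (A_1A_3 × A_1A_4) = 0.
A_1A_2 = (-5, -2, -2), A_1A_3 = (-3, 0, -1); the triple product is linear in c with coefficient 1 and constant term -12.
Setting it to zero: c = 12.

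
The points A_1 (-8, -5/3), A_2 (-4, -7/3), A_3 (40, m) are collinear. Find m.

-29/3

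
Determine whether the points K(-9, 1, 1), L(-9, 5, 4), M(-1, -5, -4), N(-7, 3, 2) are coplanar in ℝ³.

No

With K as base: KL = (0, 4, 3), KM = (8, -6, -5), KN = (2, 2, 1).
KM × KN = (4, -18, 28).
KL · (KM × KN) = 12.
Since 12 ≠ 0, the four points are not coplanar.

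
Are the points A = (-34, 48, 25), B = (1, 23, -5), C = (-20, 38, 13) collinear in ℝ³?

AB = (35, -25, -30), AC = (14, -10, -12).
AB × AC = (0, 0, 0).
The cross product vanishes, so the three points are collinear.

Yes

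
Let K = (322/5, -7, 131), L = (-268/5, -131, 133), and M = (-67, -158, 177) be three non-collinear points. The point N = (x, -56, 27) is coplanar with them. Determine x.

A normal to the plane is n = KL × KM = (-5402, 25826/5, 7622/5).
N lies in the plane iff n · KN = 0.
This gives (-5402)x + (-318718/5) = 0, so x = -59/5.

-59/5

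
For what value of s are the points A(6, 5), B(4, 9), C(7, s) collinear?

The three points are collinear iff det[AB; AC] = 0.
This determinant is linear in s: (-2)s + (6) = 0, so s = 3.

3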